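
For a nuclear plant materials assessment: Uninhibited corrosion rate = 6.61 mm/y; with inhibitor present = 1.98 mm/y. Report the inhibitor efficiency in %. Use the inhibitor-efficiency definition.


Apply the inhibitor-efficiency definition: IE = (CR_blank − CR_inh)/CR_blank × 100
IE = (6.61 − 1.98) / 6.61 × 100
IE = 4.63 / 6.61 × 100 = 70.0 %

70.0 %


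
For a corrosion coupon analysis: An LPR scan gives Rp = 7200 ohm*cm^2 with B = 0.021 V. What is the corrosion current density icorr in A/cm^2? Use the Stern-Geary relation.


Apply the Stern-Geary relation: icorr = B / Rp
icorr = 0.021 / 7200 = 2.917×10^-6 A/cm^2

2.917×10^-6 A/cm^2


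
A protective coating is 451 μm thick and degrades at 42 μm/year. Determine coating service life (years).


Service life = thickness / degradation rate
Life = 451 / 42 = 10.7 years

10.7 years


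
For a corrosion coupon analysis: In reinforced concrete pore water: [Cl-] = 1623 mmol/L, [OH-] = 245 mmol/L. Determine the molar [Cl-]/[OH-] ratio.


Threshold parameter = [Cl-] / [OH-] (molar basis; both in mmol/L, so units cancel)
Ratio = 1623 / 245 = 6.62

6.62


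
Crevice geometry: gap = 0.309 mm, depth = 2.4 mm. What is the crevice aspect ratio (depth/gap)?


Aspect ratio = depth / gap
Ratio = 2.4 / 0.309 = 7.8

7.8


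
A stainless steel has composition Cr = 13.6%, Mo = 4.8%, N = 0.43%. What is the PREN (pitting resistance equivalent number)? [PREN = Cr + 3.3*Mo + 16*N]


Apply the PREN formula: PREN = Cr + 3.3*Mo + 16*N
PREN = 13.6 + 3.3*4.8 + 16*0.43
PREN = 13.6 + 15.84 + 6.88 = 36.32

36.32


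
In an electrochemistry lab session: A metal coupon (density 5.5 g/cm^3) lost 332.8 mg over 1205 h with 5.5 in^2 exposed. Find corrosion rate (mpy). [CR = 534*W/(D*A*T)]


Apply the mpy weight-loss relation: CR = 534 * W / (D * A * T)
Numerator: 534 * 332.8 = 177715.2
Denominator: 5.5 * 5.5 * 1205 = 36451.25
CR = 177715.2 / 36451.25 = 4.875 mpy

4.875 mpy


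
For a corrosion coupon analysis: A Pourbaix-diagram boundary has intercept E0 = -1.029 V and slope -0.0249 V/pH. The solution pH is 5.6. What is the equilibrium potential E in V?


Apply the Pourbaix line equation: E = E0 + slope*pH
E = -1.029 + (-0.0249)*5.6 = -1.029 + (-0.13944) = -1.16844 V
Rounded to 3 decimal places: E = -1.168 V

-1.168 V


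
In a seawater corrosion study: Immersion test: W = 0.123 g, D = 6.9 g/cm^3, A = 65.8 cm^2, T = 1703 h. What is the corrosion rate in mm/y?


Apply the mm/y weight-loss relation: CR = 87600 * W / (D * A * T)
Numerator: 87600 * 0.123 = 10774.8
Denominator: 6.9 * 65.8 * 1703 = 773196.06
CR = 10774.8 / 773196.06 = 0.01394 mm/y

0.01394 mm/y


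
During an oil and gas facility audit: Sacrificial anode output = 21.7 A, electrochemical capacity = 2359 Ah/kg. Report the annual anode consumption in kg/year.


Annual consumption = current * hours per year / capacity
Rate = 21.7 * 8760 / 2359 = 80.6 kg/year

80.6 kg/year


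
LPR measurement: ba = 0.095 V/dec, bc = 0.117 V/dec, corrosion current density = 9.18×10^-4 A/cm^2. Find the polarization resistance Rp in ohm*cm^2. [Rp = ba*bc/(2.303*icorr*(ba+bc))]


Apply the Stern-Geary equation: Rp = ba*bc / (2.303*icorr*(ba+bc))
ba*bc = 0.095*0.117 = 0.011115
ba+bc = 0.212; 2.303*icorr*(ba+bc) = 2.303*9.18×10^-4*0.212 = 4.4820065×10^-4
Rp = 0.011115 / 4.4820065×10^-4 = 24.8 ohm*cm^2

24.8 ohm*cm^2


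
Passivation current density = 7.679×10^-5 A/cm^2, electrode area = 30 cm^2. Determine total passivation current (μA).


I = i_pass * A, then convert A → μA (×10^6)
I = 7.679×10^-5 * 30 * 10^6 = 2303.7 μA

2303.7 μA


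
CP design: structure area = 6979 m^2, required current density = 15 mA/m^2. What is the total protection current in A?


I = area * current density, then convert mA → A (÷1000)
I = 6979 * 15 / 1000 = 104.69 A

104.69 A


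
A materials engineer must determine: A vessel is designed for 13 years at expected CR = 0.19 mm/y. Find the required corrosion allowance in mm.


Corrosion allowance = CR × design life
CA = 0.19 * 13 = 2.47 mm

2.47 mm


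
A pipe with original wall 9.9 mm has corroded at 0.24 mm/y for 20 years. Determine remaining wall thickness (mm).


Remaining wall = original − CR × time
t = 9.9 − 0.24*20 = 9.9 − 4.8 = 5.1 mm

5.1 mm


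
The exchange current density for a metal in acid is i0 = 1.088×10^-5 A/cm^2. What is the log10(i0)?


i0 = 1.088×10^-5 A/cm^2
log10(i0) = -4.963

-4.963


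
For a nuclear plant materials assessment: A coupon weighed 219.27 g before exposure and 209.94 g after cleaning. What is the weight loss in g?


Weight loss = initial − final
WL = 219.27 − 209.94 = 9.33 g

9.33 g


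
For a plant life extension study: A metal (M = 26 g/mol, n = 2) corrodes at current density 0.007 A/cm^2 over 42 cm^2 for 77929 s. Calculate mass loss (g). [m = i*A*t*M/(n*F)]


Apply Faraday's law: m = i*A*t*M / (n*F)
Total charge passed Q = i*A*t = 0.007*42*77929 = 22911.126 C
m = Q*M/(n*F) = 22911.126*26/(2*96485) = 3.08695 g

3.08695 g


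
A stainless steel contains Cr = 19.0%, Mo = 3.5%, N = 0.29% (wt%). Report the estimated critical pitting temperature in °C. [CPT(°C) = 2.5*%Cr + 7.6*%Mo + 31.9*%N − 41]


Apply the ASTM G48 empirical CPT estimate: CPT(°C) = 2.5*%Cr + 7.6*%Mo + 31.9*%N − 41
2.5*19.0 = 47.5; 7.6*3.5 = 26.6; 31.9*0.29 = 9.251
CPT = 47.5 + 26.6 + 9.251 − 41 = 42.351 °C
Rounded to 0.1 °C: CPT ≈ 42.4 °C

42.4 °C


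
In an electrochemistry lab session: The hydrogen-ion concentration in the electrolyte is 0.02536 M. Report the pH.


pH = −log10[H+]
pH = −log10(0.02536) = 1.6

1.6


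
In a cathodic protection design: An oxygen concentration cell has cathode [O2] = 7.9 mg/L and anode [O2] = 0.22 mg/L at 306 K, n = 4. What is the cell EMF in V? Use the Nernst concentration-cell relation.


Apply the Nernst concentration-cell relation: E = (RT/nF)*ln(C_cathode/C_anode)
RT/nF = 8.314*306/(4*96485) = 0.00659192 V
ln(7.9/0.22) = 3.58099
E = 0.00659192 * 3.58099 = 0.02361 V

0.02361 V


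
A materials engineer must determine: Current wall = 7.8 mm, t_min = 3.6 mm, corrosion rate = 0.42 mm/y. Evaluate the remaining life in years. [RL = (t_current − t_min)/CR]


Apply the remaining-life relation: RL = (t_current − t_min) / CR
RL = (7.8 − 3.6) / 0.42 = 4.2 / 0.42 = 10.0 years

10.0 years


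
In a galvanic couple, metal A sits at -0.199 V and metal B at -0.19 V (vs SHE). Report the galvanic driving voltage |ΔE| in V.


Driving voltage is the absolute potential difference.
|ΔE| = |-0.199 − (-0.19)| = 0.009 V

0.009 V


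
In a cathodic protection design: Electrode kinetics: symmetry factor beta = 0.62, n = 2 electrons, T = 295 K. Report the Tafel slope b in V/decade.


Apply the Tafel slope relation: b = 2.303*R*T/(beta*n*F)
Numerator: 2.303 * 8.314 * 295 = 5648.41
Denominator: 0.62 * 2 * 96485 = 119641.4
b = 5648.41 / 119641.4 = 0.0472 V/decade

0.0472 V/decade


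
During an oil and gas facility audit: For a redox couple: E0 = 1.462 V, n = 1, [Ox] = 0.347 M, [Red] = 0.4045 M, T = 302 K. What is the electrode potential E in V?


Apply the Nernst equation: E = E0 + (RT/nF)*ln([Ox]/[Red])
Step 1: RT/nF = 8.314*302/(1*96485) = 0.02602299 V
Step 2: [Ox]/[Red] = 0.347/0.4045 = 0.857849
Step 3: ln(0.857849) = -0.153327
Step 4: correction = 0.02602299 * -0.153327 = -0.004 V
E = 1.462 + -0.004 = 1.458 V

1.458 V


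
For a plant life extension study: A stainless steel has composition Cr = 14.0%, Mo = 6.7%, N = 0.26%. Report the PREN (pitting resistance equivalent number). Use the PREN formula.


Apply the PREN formula: PREN = Cr + 3.3*Mo + 16*N
PREN = 14.0 + 3.3*6.7 + 16*0.26
PREN = 14.0 + 22.11 + 4.16 = 40.27

40.27


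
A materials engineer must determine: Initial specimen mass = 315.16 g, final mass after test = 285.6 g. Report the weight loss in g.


Weight loss = initial − final
WL = 315.16 − 285.6 = 29.56 g

29.56 g


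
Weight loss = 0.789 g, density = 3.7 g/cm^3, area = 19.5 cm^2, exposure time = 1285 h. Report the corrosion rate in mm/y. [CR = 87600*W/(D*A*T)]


Apply the mm/y weight-loss relation: CR = 87600 * W / (D * A * T)
Numerator: 87600 * 0.789 = 69116.4
Denominator: 3.7 * 19.5 * 1285 = 92712.75
CR = 69116.4 / 92712.75 = 0.74549 mm/y

0.74549 mm/y


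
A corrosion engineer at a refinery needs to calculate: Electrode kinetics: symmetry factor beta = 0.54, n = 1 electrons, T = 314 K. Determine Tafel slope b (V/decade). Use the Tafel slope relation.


Apply the Tafel slope relation: b = 2.303*R*T/(beta*n*F)
Numerator: 2.303 * 8.314 * 314 = 6012.2
Denominator: 0.54 * 1 * 96485 = 52101.9
b = 6012.2 / 52101.9 = 0.1154 V/decade

0.1154 V/decade


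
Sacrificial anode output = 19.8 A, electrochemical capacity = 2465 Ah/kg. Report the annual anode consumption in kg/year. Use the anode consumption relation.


Annual consumption = current * hours per year / capacity
Rate = 19.8 * 8760 / 2465 = 70.4 kg/year

70.4 kg/year


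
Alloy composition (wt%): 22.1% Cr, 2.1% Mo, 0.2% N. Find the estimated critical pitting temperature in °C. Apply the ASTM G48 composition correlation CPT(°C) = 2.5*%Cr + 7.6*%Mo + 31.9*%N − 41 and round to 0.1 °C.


Apply the ASTM G48 empirical CPT estimate: CPT(°C) = 2.5*%Cr + 7.6*%Mo + 31.9*%N − 41
2.5*22.1 = 55.25; 7.6*2.1 = 15.96; 31.9*0.2 = 6.38
CPT = 55.25 + 15.96 + 6.38 − 41 = 36.59 °C
Rounded to 0.1 °C: CPT ≈ 36.6 °C

36.6 °C


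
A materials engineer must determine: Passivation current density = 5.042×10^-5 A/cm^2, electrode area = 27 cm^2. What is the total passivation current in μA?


I = i_pass * A, then convert A → μA (×10^6)
I = 5.042×10^-5 * 27 * 10^6 = 1361.34 μA

1361.34 μA


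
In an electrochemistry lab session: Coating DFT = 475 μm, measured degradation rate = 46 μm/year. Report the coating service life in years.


Service life = thickness / degradation rate
Life = 475 / 46 = 10.3 years

10.3 years


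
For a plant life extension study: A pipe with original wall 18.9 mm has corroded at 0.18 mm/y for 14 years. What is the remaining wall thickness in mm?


Remaining wall = original − CR × time
t = 18.9 − 0.18*14 = 18.9 − 2.52 = 16.38 mm

16.38 mm


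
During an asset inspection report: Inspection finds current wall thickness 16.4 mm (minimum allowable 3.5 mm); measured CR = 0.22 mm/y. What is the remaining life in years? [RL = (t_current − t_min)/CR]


Apply the remaining-life relation: RL = (t_current − t_min) / CR
RL = (16.4 − 3.5) / 0.22 = 12.9 / 0.22 = 58.6 years

58.6 years


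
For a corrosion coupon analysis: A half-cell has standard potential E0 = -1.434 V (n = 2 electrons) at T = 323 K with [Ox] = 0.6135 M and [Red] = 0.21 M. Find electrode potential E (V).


Apply the Nernst equation: E = E0 + (RT/nF)*ln([Ox]/[Red])
Step 1: RT/nF = 8.314*323/(2*96485) = 0.01391627 V
Step 2: [Ox]/[Red] = 0.6135/0.21 = 2.921429
Step 3: ln(2.921429) = 1.072073
Step 4: correction = 0.01391627 * 1.072073 = 0.015 V
E = -1.434 + 0.015 = -1.419 V

-1.419 V


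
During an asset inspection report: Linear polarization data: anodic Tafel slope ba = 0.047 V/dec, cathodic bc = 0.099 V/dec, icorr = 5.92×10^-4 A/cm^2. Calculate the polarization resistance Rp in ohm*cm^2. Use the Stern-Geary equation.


Apply the Stern-Geary equation: Rp = ba*bc / (2.303*icorr*(ba+bc))
ba*bc = 0.047*0.099 = 0.004653
ba+bc = 0.146; 2.303*icorr*(ba+bc) = 2.303*5.92×10^-4*0.146 = 1.990529×10^-4
Rp = 0.004653 / 1.990529×10^-4 = 23.38 ohm*cm^2

23.38 ohm*cm^2


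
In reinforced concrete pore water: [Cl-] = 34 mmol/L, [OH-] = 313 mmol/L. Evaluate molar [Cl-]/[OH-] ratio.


Threshold parameter = [Cl-] / [OH-] (molar basis; both in mmol/L, so units cancel)
Ratio = 34 / 313 = 0.11

0.11


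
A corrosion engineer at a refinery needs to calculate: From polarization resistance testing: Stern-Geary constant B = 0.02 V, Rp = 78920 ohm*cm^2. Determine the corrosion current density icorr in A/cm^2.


Apply the Stern-Geary relation: icorr = B / Rp
icorr = 0.02 / 78920 = 2.534×10^-7 A/cm^2

2.534×10^-7 A/cm^2


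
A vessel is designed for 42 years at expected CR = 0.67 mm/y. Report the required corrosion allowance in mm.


Corrosion allowance = CR × design life
CA = 0.67 * 42 = 28.14 mm

28.14 mm


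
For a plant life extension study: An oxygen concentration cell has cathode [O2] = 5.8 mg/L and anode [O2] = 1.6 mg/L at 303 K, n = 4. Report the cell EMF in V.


Apply the Nernst concentration-cell relation: E = (RT/nF)*ln(C_cathode/C_anode)
RT/nF = 8.314*303/(4*96485) = 0.00652729 V
ln(5.8/1.6) = 1.28785
E = 0.00652729 * 1.28785 = 0.00841 V

0.00841 V


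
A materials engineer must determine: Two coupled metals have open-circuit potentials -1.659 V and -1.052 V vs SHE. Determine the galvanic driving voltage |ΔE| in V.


Driving voltage is the absolute potential difference.
|ΔE| = |-1.659 − (-1.052)| = 0.607 V

0.607 V


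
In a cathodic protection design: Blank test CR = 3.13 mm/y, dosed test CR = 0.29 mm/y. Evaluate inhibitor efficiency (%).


Apply the inhibitor-efficiency definition: IE = (CR_blank − CR_inh)/CR_blank × 100
IE = (3.13 − 0.29) / 3.13 × 100
IE = 2.84 / 3.13 × 100 = 90.7 %

90.7 %


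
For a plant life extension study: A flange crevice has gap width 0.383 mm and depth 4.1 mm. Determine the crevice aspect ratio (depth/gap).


Aspect ratio = depth / gap
Ratio = 4.1 / 0.383 = 10.7

10.7


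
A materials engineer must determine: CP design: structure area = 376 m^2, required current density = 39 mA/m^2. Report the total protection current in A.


I = area * current density, then convert mA → A (÷1000)
I = 376 * 39 / 1000 = 14.66 A

14.66 A


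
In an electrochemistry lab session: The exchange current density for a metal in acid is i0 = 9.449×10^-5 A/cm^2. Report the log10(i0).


i0 = 9.449×10^-5 A/cm^2
log10(i0) = -4.025

-4.025


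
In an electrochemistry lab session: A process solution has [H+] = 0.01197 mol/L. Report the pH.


pH = −log10[H+]
pH = −log10(0.01197) = 1.92

1.92


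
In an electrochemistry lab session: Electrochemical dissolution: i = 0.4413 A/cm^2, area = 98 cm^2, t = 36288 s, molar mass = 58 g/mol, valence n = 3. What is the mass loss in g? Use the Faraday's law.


Apply Faraday's law: m = i*A*t*M / (n*F)
Total charge passed Q = i*A*t = 0.4413*98*36288 = 1569361.6512 C
m = Q*M/(n*F) = 1569361.6512*58/(3*96485) = 314.4633 g

314.4633 g


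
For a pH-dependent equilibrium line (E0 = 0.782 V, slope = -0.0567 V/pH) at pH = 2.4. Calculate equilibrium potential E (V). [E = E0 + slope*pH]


Apply the Pourbaix line equation: E = E0 + slope*pH
E = 0.782 + (-0.0567)*2.4 = 0.782 + (-0.13608) = 0.64592 V
Rounded to 4 decimal places: E = 0.6459 V

0.6459 V


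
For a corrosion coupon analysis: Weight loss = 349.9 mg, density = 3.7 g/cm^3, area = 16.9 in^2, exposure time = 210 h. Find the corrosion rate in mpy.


Apply the mpy weight-loss relation: CR = 534 * W / (D * A * T)
Numerator: 534 * 349.9 = 186846.6
Denominator: 3.7 * 16.9 * 210 = 13131.3
CR = 186846.6 / 13131.3 = 14.2291 mpy

14.2291 mpy


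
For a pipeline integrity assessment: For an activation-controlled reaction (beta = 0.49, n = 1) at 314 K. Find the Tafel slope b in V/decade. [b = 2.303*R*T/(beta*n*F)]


Apply the Tafel slope relation: b = 2.303*R*T/(beta*n*F)
Numerator: 2.303 * 8.314 * 314 = 6012.2
Denominator: 0.49 * 1 * 96485 = 47277.65
b = 6012.2 / 47277.65 = 0.1272 V/decade

0.1272 V/decade


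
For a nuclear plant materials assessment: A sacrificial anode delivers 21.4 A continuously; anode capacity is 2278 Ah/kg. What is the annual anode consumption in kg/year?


Annual consumption = current * hours per year / capacity
Rate = 21.4 * 8760 / 2278 = 82.3 kg/year

82.3 kg/year


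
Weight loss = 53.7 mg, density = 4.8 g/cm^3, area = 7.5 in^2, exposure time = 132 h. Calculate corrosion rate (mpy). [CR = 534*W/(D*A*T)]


Apply the mpy weight-loss relation: CR = 534 * W / (D * A * T)
Numerator: 534 * 53.7 = 28675.8
Denominator: 4.8 * 7.5 * 132 = 4752.0
CR = 28675.8 / 4752.0 = 6.03447 mpy

6.03447 mpy


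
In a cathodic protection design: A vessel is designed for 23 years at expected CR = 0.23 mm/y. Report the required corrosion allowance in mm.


Corrosion allowance = CR × design life
CA = 0.23 * 23 = 5.29 mm

5.29 mm


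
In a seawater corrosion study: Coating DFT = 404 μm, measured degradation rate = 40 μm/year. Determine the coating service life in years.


Service life = thickness / degradation rate
Life = 404 / 40 = 10.1 years

10.1 years


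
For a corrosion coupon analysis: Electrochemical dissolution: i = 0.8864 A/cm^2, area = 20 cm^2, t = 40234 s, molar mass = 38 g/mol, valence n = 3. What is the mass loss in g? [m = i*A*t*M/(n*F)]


Apply Faraday's law: m = i*A*t*M / (n*F)
Total charge passed Q = i*A*t = 0.8864*20*40234 = 713268.352 C
m = Q*M/(n*F) = 713268.352*38/(3*96485) = 93.63873 g

93.63873 g


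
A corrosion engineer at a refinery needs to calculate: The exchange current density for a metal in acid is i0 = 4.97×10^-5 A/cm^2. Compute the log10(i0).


i0 = 4.97×10^-5 A/cm^2
log10(i0) = -4.304

-4.304


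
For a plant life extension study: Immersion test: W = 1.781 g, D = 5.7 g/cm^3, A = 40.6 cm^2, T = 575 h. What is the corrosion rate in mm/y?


Apply the mm/y weight-loss relation: CR = 87600 * W / (D * A * T)
Numerator: 87600 * 1.781 = 156015.6
Denominator: 5.7 * 40.6 * 575 = 133066.5
CR = 156015.6 / 133066.5 = 1.172463 mm/y

1.172463 mm/y


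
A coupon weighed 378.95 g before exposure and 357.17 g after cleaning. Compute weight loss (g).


Weight loss = initial − final
WL = 378.95 − 357.17 = 21.78 g

21.78 g


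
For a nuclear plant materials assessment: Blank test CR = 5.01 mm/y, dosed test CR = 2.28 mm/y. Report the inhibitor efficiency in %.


Apply the inhibitor-efficiency definition: IE = (CR_blank − CR_inh)/CR_blank × 100
IE = (5.01 − 2.28) / 5.01 × 100
IE = 2.73 / 5.01 × 100 = 54.5 %

54.5 %


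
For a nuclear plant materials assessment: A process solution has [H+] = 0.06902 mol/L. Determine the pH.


pH = −log10[H+]
pH = −log10(0.06902) = 1.16

1.16


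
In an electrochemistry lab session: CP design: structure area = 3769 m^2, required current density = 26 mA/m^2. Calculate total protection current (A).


I = area * current density, then convert mA → A (÷1000)
I = 3769 * 26 / 1000 = 97.99 A

97.99 A


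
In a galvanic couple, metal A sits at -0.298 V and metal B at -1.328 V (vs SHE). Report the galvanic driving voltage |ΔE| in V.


Driving voltage is the absolute potential difference.
|ΔE| = |-0.298 − (-1.328)| = 1.03 V

1.03 V


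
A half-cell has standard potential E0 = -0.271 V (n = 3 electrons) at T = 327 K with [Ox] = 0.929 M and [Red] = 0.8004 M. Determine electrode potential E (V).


Apply the Nernst equation: E = E0 + (RT/nF)*ln([Ox]/[Red])
Step 1: RT/nF = 8.314*327/(3*96485) = 0.0093924 V
Step 2: [Ox]/[Red] = 0.929/0.8004 = 1.16067
Step 3: ln(1.16067) = 0.148997
Step 4: correction = 0.0093924 * 0.148997 = 0.0014 V
E = -0.271 + 0.0014 = -0.2696 V

-0.2696 V


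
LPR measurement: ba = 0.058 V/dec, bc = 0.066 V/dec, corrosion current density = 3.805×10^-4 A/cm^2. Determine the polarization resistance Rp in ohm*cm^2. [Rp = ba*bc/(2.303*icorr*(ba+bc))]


Apply the Stern-Geary equation: Rp = ba*bc / (2.303*icorr*(ba+bc))
ba*bc = 0.058*0.066 = 0.003828
ba+bc = 0.124; 2.303*icorr*(ba+bc) = 2.303*3.805×10^-4*0.124 = 1.0866015×10^-4
Rp = 0.003828 / 1.0866015×10^-4 = 35.23 ohm*cm^2

35.23 ohm*cm^2


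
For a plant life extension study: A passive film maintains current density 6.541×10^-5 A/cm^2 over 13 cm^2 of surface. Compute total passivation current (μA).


I = i_pass * A, then convert A → μA (×10^6)
I = 6.541×10^-5 * 13 * 10^6 = 850.33 μA

850.33 μA


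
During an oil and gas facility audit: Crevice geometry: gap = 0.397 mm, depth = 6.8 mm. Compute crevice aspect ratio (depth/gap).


Aspect ratio = depth / gap
Ratio = 6.8 / 0.397 = 17.1

17.1


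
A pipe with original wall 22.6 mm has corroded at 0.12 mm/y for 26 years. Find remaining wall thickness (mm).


Remaining wall = original − CR × time
t = 22.6 − 0.12*26 = 22.6 − 3.12 = 19.48 mm

19.48 mm


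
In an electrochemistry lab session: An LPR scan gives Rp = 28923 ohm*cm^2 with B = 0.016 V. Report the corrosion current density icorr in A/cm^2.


Apply the Stern-Geary relation: icorr = B / Rp
icorr = 0.016 / 28923 = 5.532×10^-7 A/cm^2

5.532×10^-7 A/cm^2


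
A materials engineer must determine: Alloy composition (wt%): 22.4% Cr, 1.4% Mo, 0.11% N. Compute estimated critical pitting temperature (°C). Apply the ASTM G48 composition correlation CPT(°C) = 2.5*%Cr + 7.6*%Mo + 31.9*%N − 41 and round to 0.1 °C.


Apply the ASTM G48 empirical CPT estimate: CPT(°C) = 2.5*%Cr + 7.6*%Mo + 31.9*%N − 41
2.5*22.4 = 56; 7.6*1.4 = 10.64; 31.9*0.11 = 3.509
CPT = 56 + 10.64 + 3.509 − 41 = 29.149 °C
Rounded to 0.1 °C: CPT ≈ 29.1 °C

29.1 °C


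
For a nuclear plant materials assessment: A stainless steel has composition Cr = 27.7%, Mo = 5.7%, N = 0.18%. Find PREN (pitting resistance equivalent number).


Apply the PREN formula: PREN = Cr + 3.3*Mo + 16*N
PREN = 27.7 + 3.3*5.7 + 16*0.18
PREN = 27.7 + 18.81 + 2.88 = 49.39

49.39


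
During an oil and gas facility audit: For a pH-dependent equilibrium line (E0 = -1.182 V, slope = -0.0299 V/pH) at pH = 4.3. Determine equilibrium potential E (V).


Apply the Pourbaix line equation: E = E0 + slope*pH
E = -1.182 + (-0.0299)*4.3 = -1.182 + (-0.12857) = -1.31057 V
Rounded to 4 decimal places: E = -1.3106 V

-1.3106 V


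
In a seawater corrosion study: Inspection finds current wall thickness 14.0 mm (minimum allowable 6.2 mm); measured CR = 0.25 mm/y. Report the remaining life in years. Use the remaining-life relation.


Apply the remaining-life relation: RL = (t_current − t_min) / CR
RL = (14.0 − 6.2) / 0.25 = 7.8 / 0.25 = 31.2 years

31.2 years


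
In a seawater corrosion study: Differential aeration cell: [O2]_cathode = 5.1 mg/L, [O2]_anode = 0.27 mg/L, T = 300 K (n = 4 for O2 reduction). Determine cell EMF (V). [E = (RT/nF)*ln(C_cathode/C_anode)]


Apply the Nernst concentration-cell relation: E = (RT/nF)*ln(C_cathode/C_anode)
RT/nF = 8.314*300/(4*96485) = 0.00646266 V
ln(5.1/0.27) = 2.93857
E = 0.00646266 * 2.93857 = 0.01899 V

0.01899 V


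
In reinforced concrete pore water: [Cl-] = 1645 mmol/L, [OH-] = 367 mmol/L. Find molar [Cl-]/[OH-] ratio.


Threshold parameter = [Cl-] / [OH-] (molar basis; both in mmol/L, so units cancel)
Ratio = 1645 / 367 = 4.48

4.48


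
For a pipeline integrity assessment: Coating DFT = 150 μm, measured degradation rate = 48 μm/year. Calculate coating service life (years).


Service life = thickness / degradation rate
Life = 150 / 48 = 3.1 years

3.1 years


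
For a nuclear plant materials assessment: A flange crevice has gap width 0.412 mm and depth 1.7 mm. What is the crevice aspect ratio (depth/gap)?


Aspect ratio = depth / gap
Ratio = 1.7 / 0.412 = 4.1

4.1


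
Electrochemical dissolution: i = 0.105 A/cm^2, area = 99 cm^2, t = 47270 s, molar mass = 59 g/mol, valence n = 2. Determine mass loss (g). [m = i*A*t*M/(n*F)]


Apply Faraday's law: m = i*A*t*M / (n*F)
Total charge passed Q = i*A*t = 0.105*99*47270 = 491371.65 C
m = Q*M/(n*F) = 491371.65*59/(2*96485) = 150.23541 g

150.23541 g


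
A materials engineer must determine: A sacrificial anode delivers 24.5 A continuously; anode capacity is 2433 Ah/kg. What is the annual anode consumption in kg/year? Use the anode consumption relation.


Annual consumption = current * hours per year / capacity
Rate = 24.5 * 8760 / 2433 = 88.2 kg/year

88.2 kg/year


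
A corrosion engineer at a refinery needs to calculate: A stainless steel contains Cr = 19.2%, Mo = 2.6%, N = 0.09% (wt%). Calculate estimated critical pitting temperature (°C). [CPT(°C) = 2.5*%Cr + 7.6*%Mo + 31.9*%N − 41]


Apply the ASTM G48 empirical CPT estimate: CPT(°C) = 2.5*%Cr + 7.6*%Mo + 31.9*%N − 41
2.5*19.2 = 48; 7.6*2.6 = 19.76; 31.9*0.09 = 2.871
CPT = 48 + 19.76 + 2.871 − 41 = 29.631 °C
Rounded to 0.1 °C: CPT ≈ 29.6 °C

29.6 °C


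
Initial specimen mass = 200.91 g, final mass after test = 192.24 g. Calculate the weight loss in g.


Weight loss = initial − final
WL = 200.91 − 192.24 = 8.67 g

8.67 g


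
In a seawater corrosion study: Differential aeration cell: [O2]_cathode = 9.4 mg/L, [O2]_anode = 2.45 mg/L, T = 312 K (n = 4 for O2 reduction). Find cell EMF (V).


Apply the Nernst concentration-cell relation: E = (RT/nF)*ln(C_cathode/C_anode)
RT/nF = 8.314*312/(4*96485) = 0.00672117 V
ln(9.4/2.45) = 1.34462
E = 0.00672117 * 1.34462 = 0.00904 V

0.00904 V


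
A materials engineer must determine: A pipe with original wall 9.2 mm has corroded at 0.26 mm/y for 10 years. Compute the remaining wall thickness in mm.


Remaining wall = original − CR × time
t = 9.2 − 0.26*10 = 9.2 − 2.6 = 6.6 mm

6.6 mm


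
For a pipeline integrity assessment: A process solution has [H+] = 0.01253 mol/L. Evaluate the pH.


pH = −log10[H+]
pH = −log10(0.01253) = 1.9

1.9


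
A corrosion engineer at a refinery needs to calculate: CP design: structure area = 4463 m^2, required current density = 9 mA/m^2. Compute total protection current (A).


I = area * current density, then convert mA → A (÷1000)
I = 4463 * 9 / 1000 = 40.17 A

40.17 A


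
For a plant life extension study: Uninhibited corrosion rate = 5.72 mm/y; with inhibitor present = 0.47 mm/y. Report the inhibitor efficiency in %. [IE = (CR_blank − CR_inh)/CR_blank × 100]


Apply the inhibitor-efficiency definition: IE = (CR_blank − CR_inh)/CR_blank × 100
IE = (5.72 − 0.47) / 5.72 × 100
IE = 5.25 / 5.72 × 100 = 91.8 %

91.8 %


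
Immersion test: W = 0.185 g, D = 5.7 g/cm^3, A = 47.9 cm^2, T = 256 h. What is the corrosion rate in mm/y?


Apply the mm/y weight-loss relation: CR = 87600 * W / (D * A * T)
Numerator: 87600 * 0.185 = 16206.0
Denominator: 5.7 * 47.9 * 256 = 69895.68
CR = 16206.0 / 69895.68 = 0.2319 mm/y

0.2319 mm/y


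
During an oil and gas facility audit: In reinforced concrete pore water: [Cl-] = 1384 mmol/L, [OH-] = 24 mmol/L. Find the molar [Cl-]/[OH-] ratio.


Threshold parameter = [Cl-] / [OH-] (molar basis; both in mmol/L, so units cancel)
Ratio = 1384 / 24 = 57.67

57.67


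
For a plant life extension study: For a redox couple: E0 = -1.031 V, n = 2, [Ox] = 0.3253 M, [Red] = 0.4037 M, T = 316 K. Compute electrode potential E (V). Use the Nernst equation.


Apply the Nernst equation: E = E0 + (RT/nF)*ln([Ox]/[Red])
Step 1: RT/nF = 8.314*316/(2*96485) = 0.01361468 V
Step 2: [Ox]/[Red] = 0.3253/0.4037 = 0.805796
Step 3: ln(0.805796) = -0.215925
Step 4: correction = 0.01361468 * -0.215925 = -0.003 V
E = -1.031 + -0.003 = -1.034 V

-1.034 V


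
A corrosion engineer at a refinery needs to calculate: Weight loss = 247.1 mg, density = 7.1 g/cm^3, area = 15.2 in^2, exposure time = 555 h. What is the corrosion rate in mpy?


Apply the mpy weight-loss relation: CR = 534 * W / (D * A * T)
Numerator: 534 * 247.1 = 131951.4
Denominator: 7.1 * 15.2 * 555 = 59895.6
CR = 131951.4 / 59895.6 = 2.20302 mpy

2.20302 mpy


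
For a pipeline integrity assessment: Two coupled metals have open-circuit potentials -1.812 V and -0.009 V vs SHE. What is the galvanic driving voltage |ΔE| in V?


Driving voltage is the absolute potential difference.
|ΔE| = |-1.812 − (-0.009)| = 1.803 V

1.803 V


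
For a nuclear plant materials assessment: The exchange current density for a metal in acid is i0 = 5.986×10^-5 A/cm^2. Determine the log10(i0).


i0 = 5.986×10^-5 A/cm^2
log10(i0) = -4.223

-4.223


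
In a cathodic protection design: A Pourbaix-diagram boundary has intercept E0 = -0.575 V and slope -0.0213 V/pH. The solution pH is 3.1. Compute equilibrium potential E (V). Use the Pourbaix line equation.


Apply the Pourbaix line equation: E = E0 + slope*pH
E = -0.575 + (-0.0213)*3.1 = -0.575 + (-0.06603) = -0.64103 V
Rounded to 3 decimal places: E = -0.641 V

-0.641 V


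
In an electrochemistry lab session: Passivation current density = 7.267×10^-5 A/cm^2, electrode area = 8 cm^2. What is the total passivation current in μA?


I = i_pass * A, then convert A → μA (×10^6)
I = 7.267×10^-5 * 8 * 10^6 = 581.36 μA

581.36 μA


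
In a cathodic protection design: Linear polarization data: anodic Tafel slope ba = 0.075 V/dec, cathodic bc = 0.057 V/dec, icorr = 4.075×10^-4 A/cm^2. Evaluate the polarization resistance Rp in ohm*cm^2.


Apply the Stern-Geary equation: Rp = ba*bc / (2.303*icorr*(ba+bc))
ba*bc = 0.075*0.057 = 0.004275
ba+bc = 0.132; 2.303*icorr*(ba+bc) = 2.303*4.075×10^-4*0.132 = 1.2387837×10^-4
Rp = 0.004275 / 1.2387837×10^-4 = 34.51 ohm*cm^2

34.51 ohm*cm^2


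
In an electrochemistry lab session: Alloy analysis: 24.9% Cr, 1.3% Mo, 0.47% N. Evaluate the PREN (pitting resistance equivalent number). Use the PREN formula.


Apply the PREN formula: PREN = Cr + 3.3*Mo + 16*N
PREN = 24.9 + 3.3*1.3 + 16*0.47
PREN = 24.9 + 4.29 + 7.52 = 36.71

36.71


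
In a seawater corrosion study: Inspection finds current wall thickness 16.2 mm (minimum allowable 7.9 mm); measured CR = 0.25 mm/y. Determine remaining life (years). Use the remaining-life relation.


Apply the remaining-life relation: RL = (t_current − t_min) / CR
RL = (16.2 − 7.9) / 0.25 = 8.3 / 0.25 = 33.2 years

33.2 years


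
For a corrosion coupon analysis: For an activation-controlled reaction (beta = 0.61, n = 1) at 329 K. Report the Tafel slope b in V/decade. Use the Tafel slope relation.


Apply the Tafel slope relation: b = 2.303*R*T/(beta*n*F)
Numerator: 2.303 * 8.314 * 329 = 6299.41
Denominator: 0.61 * 1 * 96485 = 58855.85
b = 6299.41 / 58855.85 = 0.107 V/decade

0.107 V/decade


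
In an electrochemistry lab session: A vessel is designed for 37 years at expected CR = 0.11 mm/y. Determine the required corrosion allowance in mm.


Corrosion allowance = CR × design life
CA = 0.11 * 37 = 4.07 mm

4.07 mm


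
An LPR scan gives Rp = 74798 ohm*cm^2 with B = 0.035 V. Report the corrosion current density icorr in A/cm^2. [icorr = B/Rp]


Apply the Stern-Geary relation: icorr = B / Rp
icorr = 0.035 / 74798 = 4.679×10^-7 A/cm^2

4.679×10^-7 A/cm^2


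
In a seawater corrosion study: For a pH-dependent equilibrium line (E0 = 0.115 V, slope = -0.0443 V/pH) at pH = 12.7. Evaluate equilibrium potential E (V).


Apply the Pourbaix line equation: E = E0 + slope*pH
E = 0.115 + (-0.0443)*12.7 = 0.115 + (-0.56261) = -0.44761 V
Rounded to 3 decimal places: E = -0.448 V

-0.448 V


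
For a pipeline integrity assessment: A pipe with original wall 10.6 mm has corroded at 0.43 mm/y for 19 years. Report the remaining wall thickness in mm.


Remaining wall = original − CR × time
t = 10.6 − 0.43*19 = 10.6 − 8.17 = 2.43 mm

2.43 mm


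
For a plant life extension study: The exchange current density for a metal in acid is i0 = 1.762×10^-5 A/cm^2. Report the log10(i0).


i0 = 1.762×10^-5 A/cm^2
log10(i0) = -4.754

-4.754


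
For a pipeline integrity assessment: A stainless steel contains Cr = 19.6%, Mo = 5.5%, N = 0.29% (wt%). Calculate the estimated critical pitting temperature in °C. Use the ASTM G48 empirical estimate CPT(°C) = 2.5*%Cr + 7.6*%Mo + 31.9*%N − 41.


Apply the ASTM G48 empirical CPT estimate: CPT(°C) = 2.5*%Cr + 7.6*%Mo + 31.9*%N − 41
2.5*19.6 = 49; 7.6*5.5 = 41.8; 31.9*0.29 = 9.251
CPT = 49 + 41.8 + 9.251 − 41 = 59.051 °C
Rounded to 0.1 °C: CPT ≈ 59.1 °C

59.1 °C


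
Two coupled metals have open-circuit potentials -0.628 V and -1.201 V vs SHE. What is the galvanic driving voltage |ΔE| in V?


Driving voltage is the absolute potential difference.
|ΔE| = |-0.628 − (-1.201)| = 0.573 V

0.573 V


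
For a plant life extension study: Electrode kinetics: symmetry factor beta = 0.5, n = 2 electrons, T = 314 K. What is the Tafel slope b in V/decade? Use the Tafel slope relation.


Apply the Tafel slope relation: b = 2.303*R*T/(beta*n*F)
Numerator: 2.303 * 8.314 * 314 = 6012.2
Denominator: 0.5 * 2 * 96485 = 96485.0
b = 6012.2 / 96485.0 = 0.062 V/decade

0.062 V/decade


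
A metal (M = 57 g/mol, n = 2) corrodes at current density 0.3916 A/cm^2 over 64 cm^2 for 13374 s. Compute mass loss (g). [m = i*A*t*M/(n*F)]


Apply Faraday's law: m = i*A*t*M / (n*F)
Total charge passed Q = i*A*t = 0.3916*64*13374 = 335184.5376 C
m = Q*M/(n*F) = 335184.5376*57/(2*96485) = 99.00771 g

99.00771 g


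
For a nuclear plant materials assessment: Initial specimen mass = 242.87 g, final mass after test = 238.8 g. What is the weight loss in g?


Weight loss = initial − final
WL = 242.87 − 238.8 = 4.07 g

4.07 g


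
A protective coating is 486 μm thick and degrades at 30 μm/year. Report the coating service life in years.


Service life = thickness / degradation rate
Life = 486 / 30 = 16.2 years

16.2 years


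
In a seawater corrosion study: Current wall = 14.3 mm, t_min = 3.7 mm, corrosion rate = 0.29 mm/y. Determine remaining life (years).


Apply the remaining-life relation: RL = (t_current − t_min) / CR
RL = (14.3 − 3.7) / 0.29 = 10.6 / 0.29 = 36.6 years

36.6 years


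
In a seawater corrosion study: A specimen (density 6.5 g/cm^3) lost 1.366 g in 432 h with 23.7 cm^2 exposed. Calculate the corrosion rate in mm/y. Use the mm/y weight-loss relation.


Apply the mm/y weight-loss relation: CR = 87600 * W / (D * A * T)
Numerator: 87600 * 1.366 = 119661.6
Denominator: 6.5 * 23.7 * 432 = 66549.6
CR = 119661.6 / 66549.6 = 1.798081 mm/y

1.798081 mm/y


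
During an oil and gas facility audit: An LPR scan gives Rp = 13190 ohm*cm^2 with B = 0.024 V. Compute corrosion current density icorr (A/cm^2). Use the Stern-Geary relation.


Apply the Stern-Geary relation: icorr = B / Rp
icorr = 0.024 / 13190 = 1.82×10^-6 A/cm^2

1.82×10^-6 A/cm^2


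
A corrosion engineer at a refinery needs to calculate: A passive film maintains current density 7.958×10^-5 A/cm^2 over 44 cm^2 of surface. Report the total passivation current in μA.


I = i_pass * A, then convert A → μA (×10^6)
I = 7.958×10^-5 * 44 * 10^6 = 3501.52 μA

3501.52 μA


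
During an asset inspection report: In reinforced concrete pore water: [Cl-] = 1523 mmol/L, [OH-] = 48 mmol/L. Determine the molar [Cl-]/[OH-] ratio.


Threshold parameter = [Cl-] / [OH-] (molar basis; both in mmol/L, so units cancel)
Ratio = 1523 / 48 = 31.73

31.73


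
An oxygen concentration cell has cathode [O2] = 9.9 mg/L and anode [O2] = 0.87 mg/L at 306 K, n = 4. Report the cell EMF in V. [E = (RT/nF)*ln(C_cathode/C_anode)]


Apply the Nernst concentration-cell relation: E = (RT/nF)*ln(C_cathode/C_anode)
RT/nF = 8.314*306/(4*96485) = 0.00659192 V
ln(9.9/0.87) = 2.4318
E = 0.00659192 * 2.4318 = 0.01603 V

0.01603 V


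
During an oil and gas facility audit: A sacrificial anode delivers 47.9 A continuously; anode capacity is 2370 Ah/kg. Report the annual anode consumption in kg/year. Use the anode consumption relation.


Annual consumption = current * hours per year / capacity
Rate = 47.9 * 8760 / 2370 = 177.0 kg/year

177.0 kg/year


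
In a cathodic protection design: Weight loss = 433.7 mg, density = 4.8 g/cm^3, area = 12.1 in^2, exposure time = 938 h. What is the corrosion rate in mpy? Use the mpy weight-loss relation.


Apply the mpy weight-loss relation: CR = 534 * W / (D * A * T)
Numerator: 534 * 433.7 = 231595.8
Denominator: 4.8 * 12.1 * 938 = 54479.04
CR = 231595.8 / 54479.04 = 4.251 mpy

4.251 mpy


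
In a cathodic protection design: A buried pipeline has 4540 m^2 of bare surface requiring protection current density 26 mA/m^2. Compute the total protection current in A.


I = area * current density, then convert mA → A (÷1000)
I = 4540 * 26 / 1000 = 118.04 A

118.04 A


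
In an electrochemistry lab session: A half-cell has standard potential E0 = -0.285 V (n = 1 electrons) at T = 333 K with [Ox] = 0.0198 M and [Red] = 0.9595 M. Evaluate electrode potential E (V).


Apply the Nernst equation: E = E0 + (RT/nF)*ln([Ox]/[Red])
Step 1: RT/nF = 8.314*333/(1*96485) = 0.02869422 V
Step 2: [Ox]/[Red] = 0.0198/0.9595 = 0.020636
Step 3: ln(0.020636) = -3.880718
Step 4: correction = 0.02869422 * -3.880718 = -0.111 V
E = -0.285 + -0.111 = -0.396 V

-0.396 V


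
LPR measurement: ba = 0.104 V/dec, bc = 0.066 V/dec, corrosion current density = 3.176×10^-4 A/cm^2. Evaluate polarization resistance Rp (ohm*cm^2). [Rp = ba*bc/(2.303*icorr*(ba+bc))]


Apply the Stern-Geary equation: Rp = ba*bc / (2.303*icorr*(ba+bc))
ba*bc = 0.104*0.066 = 0.006864
ba+bc = 0.17; 2.303*icorr*(ba+bc) = 2.303*3.176×10^-4*0.17 = 1.2434358×10^-4
Rp = 0.006864 / 1.2434358×10^-4 = 55.2 ohm*cm^2

55.2 ohm*cm^2


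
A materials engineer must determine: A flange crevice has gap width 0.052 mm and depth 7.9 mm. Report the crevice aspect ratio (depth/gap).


Aspect ratio = depth / gap
Ratio = 7.9 / 0.052 = 151.9

151.9


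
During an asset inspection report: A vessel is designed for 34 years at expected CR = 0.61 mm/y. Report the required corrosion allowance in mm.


Corrosion allowance = CR × design life
CA = 0.61 * 34 = 20.74 mm

20.74 mm


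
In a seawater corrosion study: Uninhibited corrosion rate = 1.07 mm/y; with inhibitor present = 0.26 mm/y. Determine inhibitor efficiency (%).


Apply the inhibitor-efficiency definition: IE = (CR_blank − CR_inh)/CR_blank × 100
IE = (1.07 − 0.26) / 1.07 × 100
IE = 0.81 / 1.07 × 100 = 75.7 %

75.7 %


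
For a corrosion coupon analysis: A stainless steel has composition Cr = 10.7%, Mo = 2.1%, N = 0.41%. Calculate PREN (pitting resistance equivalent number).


Apply the PREN formula: PREN = Cr + 3.3*Mo + 16*N
PREN = 10.7 + 3.3*2.1 + 16*0.41
PREN = 10.7 + 6.93 + 6.56 = 24.19

24.19


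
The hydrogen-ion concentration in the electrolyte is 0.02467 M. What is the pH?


pH = −log10[H+]
pH = −log10(0.02467) = 1.61

1.61


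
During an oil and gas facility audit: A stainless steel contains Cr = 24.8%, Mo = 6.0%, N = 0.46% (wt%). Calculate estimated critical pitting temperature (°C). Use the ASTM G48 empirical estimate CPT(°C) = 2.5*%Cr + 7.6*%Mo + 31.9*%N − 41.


Apply the ASTM G48 empirical CPT estimate: CPT(°C) = 2.5*%Cr + 7.6*%Mo + 31.9*%N − 41
2.5*24.8 = 62; 7.6*6.0 = 45.6; 31.9*0.46 = 14.674
CPT = 62 + 45.6 + 14.674 − 41 = 81.274 °C
Rounded to 0.1 °C: CPT ≈ 81.3 °C

81.3 °C


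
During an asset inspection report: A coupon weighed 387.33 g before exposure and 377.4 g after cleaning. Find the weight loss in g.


Weight loss = initial − final
WL = 387.33 − 377.4 = 9.93 g

9.93 g


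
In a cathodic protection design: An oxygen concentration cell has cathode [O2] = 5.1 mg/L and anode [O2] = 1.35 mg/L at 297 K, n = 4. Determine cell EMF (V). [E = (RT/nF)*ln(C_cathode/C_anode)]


Apply the Nernst concentration-cell relation: E = (RT/nF)*ln(C_cathode/C_anode)
RT/nF = 8.314*297/(4*96485) = 0.00639804 V
ln(5.1/1.35) = 1.32914
E = 0.00639804 * 1.32914 = 0.0085 V

0.0085 V


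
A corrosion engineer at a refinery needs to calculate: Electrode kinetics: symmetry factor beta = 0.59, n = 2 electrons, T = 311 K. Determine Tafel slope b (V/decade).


Apply the Tafel slope relation: b = 2.303*R*T/(beta*n*F)
Numerator: 2.303 * 8.314 * 311 = 5954.76
Denominator: 0.59 * 2 * 96485 = 113852.3
b = 5954.76 / 113852.3 = 0.052 V/decade

0.052 V/decade


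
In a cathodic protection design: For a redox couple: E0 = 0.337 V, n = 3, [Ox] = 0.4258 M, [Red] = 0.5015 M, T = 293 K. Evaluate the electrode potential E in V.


Apply the Nernst equation: E = E0 + (RT/nF)*ln([Ox]/[Red])
Step 1: RT/nF = 8.314*293/(3*96485) = 0.00841582 V
Step 2: [Ox]/[Red] = 0.4258/0.5015 = 0.849053
Step 3: ln(0.849053) = -0.163634
Step 4: correction = 0.00841582 * -0.163634 = -0.001 V
E = 0.337 + -0.001 = 0.336 V

0.336 V
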